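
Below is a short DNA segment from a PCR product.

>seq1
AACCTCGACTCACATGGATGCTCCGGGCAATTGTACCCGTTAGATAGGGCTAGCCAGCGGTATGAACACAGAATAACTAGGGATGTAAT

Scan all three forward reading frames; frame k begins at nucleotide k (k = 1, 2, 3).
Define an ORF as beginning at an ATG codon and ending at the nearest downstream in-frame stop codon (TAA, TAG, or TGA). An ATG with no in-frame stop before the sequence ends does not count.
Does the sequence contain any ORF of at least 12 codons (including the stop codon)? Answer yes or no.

no

Frame 1: AAC CTC GAC TCA CAT GGA TGC TCC GGG CAA TTG TAC CCG TTA GAT AGG GCT AGC CAG CGG TAT GAA CAC AGA ATA ACT AGG GAT GTA — no ATG→stop ORF.
Frame 2: ACC TCG ACT CAC ATG GAT GCT CCG GGC AAT TGT ACC CGT TAG ATA GGG CTA GCC AGC GGT ATG AAC ACA GAA TAA CTA GGG ATG TAA — ATG at 14, stop TAG at 41 → 30 nt; ATG at 62, stop TAA at 74 → 15 nt; ATG at 83, stop TAA at 86 → 6 nt.
Frame 3: CCT CGA CTC ACA TGG ATG CTC CGG GCA ATT GTA CCC GTT AGA TAG GGC TAG CCA GCG GTA TGA ACA CAG AAT AAC TAG GGA TGT AAT — ATG at 18, stop TAG at 45 → 30 nt.
Largest ORF found is 10 codons < 12, so no.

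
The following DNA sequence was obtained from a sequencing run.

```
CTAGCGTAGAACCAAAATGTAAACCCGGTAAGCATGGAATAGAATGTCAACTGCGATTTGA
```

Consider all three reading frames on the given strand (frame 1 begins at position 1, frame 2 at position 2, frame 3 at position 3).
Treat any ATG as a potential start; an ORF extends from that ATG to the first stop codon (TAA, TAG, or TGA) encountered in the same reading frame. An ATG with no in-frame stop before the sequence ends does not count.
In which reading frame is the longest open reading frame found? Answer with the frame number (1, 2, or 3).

Frame 1: CTA GCG TAG AAC CAA AAT GTA AAC CCG GTA AGC ATG GAA TAG AAT GTC AAC TGC GAT TTG — ATG at 34, stop TAG at 40 → 9 nt.
Frame 2: TAG CGT AGA ACC AAA ATG TAA ACC CGG TAA GCA TGG AAT AGA ATG TCA ACT GCG ATT TGA — ATG at 17, stop TAA at 20 → 6 nt; ATG at 44, stop TGA at 59 → 18 nt.
Frame 3: AGC GTA GAA CCA AAA TGT AAA CCC GGT AAG CAT GGA ATA GAA TGT CAA CTG CGA TTT — no ATG→stop ORF.
Longest ORF is 18 nt in frame 2 (positions 44–61).

2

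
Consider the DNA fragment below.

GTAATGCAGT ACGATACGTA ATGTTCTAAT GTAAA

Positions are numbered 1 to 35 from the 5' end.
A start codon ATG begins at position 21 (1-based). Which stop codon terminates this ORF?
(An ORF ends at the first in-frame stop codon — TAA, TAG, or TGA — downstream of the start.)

TAA

Codons from position 21: ATG (21–23), TTC (24–26), TAA (27–29).
The first in-frame stop codon is TAA.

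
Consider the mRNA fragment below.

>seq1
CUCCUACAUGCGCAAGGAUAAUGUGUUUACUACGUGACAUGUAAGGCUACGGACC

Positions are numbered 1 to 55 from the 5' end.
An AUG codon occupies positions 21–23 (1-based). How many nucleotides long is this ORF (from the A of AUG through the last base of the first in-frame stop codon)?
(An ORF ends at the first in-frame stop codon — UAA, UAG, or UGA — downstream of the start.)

Codons from position 21: AUG (21–23), UGU (24–26), UUA (27–29), CUA (30–32), CGU (33–35), GAC (36–38), AUG (39–41), UAA (42–44).
UAA is the first in-frame stop; ORF spans 21–44, 24 nucleotides.

24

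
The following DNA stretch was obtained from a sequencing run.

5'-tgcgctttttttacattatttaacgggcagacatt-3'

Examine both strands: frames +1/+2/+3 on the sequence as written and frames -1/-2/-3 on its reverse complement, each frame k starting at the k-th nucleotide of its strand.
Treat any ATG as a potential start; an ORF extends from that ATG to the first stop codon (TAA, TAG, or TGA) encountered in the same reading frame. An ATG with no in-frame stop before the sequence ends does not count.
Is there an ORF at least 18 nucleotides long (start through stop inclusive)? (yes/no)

Reverse complement (5'→3'): AATGTCTGCCCGTTAAATAATGTAAAAAAAGCGCA
Frame +1: TGC GCT TTT TTT ACA TTA TTT AAC GGG CAG ACA — no ATG→stop ORF.
Frame +2: GCG CTT TTT TTA CAT TAT TTA ACG GGC AGA CAT — no ATG→stop ORF.
Frame +3: CGC TTT TTT TAC ATT ATT TAA CGG GCA GAC ATT — no ATG→stop ORF.
Frame -1: AAT GTC TGC CCG TTA AAT AAT GTA AAA AAA GCG — no ATG→stop ORF.
Frame -2: ATG TCT GCC CGT TAA ATA ATG TAA AAA AAG CGC — ATG at 2, stop TAA at 14 → 15 nt; ATG at 20, stop TAA at 23 → 6 nt.
Frame -3: TGT CTG CCC GTT AAA TAA TGT AAA AAA AGC GCA — no ATG→stop ORF.
Largest ORF found is 15 nucleotides < 18, so no.

no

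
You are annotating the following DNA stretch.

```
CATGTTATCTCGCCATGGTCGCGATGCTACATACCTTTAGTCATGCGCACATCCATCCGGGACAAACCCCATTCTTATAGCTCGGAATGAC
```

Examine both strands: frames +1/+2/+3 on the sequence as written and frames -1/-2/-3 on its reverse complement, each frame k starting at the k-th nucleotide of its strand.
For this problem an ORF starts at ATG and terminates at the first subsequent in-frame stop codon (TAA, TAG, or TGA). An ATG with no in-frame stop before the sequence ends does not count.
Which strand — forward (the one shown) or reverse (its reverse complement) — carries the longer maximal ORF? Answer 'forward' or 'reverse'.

forward

Reverse complement (5'→3'): GTCATTCCGAGCTATAAGAATGGGGTTTGTCCCGGATGGATGTGCGCATGACTAAAGGTATGTAGCATCGCGACCATGGCGAGATAACATG
Frame +1: CAT GTT ATC TCG CCA TGG TCG CGA TGC TAC ATA CCT TTA GTC ATG CGC ACA TCC ATC CGG GAC AAA CCC CAT TCT TAT AGC TCG GAA TGA — ATG at 43, stop TGA at 88 → 48 nt.
Frame +2: ATG TTA TCT CGC CAT GGT CGC GAT GCT ACA TAC CTT TAG TCA TGC GCA CAT CCA TCC GGG ACA AAC CCC ATT CTT ATA GCT CGG AAT GAC — ATG at 2, stop TAG at 38 → 39 nt.
Frame +3: TGT TAT CTC GCC ATG GTC GCG ATG CTA CAT ACC TTT AGT CAT GCG CAC ATC CAT CCG GGA CAA ACC CCA TTC TTA TAG CTC GGA ATG — ATG at 15, stop TAG at 78 → 66 nt; ATG at 24, stop TAG at 78 → 57 nt.
Frame -1: GTC ATT CCG AGC TAT AAG AAT GGG GTT TGT CCC GGA TGG ATG TGC GCA TGA CTA AAG GTA TGT AGC ATC GCG ACC ATG GCG AGA TAA CAT — ATG at 40, stop TGA at 49 → 12 nt; ATG at 76, stop TAA at 85 → 12 nt.
Frame -2: TCA TTC CGA GCT ATA AGA ATG GGG TTT GTC CCG GAT GGA TGT GCG CAT GAC TAA AGG TAT GTA GCA TCG CGA CCA TGG CGA GAT AAC ATG — ATG at 20, stop TAA at 53 → 36 nt.
Frame -3: CAT TCC GAG CTA TAA GAA TGG GGT TTG TCC CGG ATG GAT GTG CGC ATG ACT AAA GGT ATG TAG CAT CGC GAC CAT GGC GAG ATA ACA — ATG at 36, stop TAG at 63 → 30 nt; ATG at 48, stop TAG at 63 → 18 nt; ATG at 60, stop TAG at 63 → 6 nt.
Forward-strand max 66 nt; reverse-strand max 36 nt. The forward strand has the longer ORF.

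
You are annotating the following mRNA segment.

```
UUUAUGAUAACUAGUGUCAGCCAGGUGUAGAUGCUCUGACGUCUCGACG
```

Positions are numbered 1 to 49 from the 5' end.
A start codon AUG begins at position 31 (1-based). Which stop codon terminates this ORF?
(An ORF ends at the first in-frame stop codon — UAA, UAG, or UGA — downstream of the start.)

Codons from position 31: AUG (31–33), CUC (34–36), UGA (37–39).
The first in-frame stop codon is UGA.

UGA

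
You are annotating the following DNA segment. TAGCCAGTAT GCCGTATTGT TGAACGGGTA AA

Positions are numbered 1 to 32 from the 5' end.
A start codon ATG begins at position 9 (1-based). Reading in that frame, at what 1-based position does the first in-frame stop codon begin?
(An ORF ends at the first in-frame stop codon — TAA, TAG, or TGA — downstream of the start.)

21

Codons from position 9: ATG (9–11), CCG (12–14), TAT (15–17), TGT (18–20), TGA (21–23).
TGA is a stop codon; it begins at position 21.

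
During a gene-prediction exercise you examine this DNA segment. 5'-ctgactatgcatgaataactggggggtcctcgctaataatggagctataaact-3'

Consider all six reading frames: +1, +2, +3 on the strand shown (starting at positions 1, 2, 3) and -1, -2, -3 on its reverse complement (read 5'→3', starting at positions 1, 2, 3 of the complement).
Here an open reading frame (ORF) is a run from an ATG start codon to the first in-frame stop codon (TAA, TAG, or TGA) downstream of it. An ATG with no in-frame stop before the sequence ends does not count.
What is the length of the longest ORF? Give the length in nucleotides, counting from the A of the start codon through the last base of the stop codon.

12

Reverse complement (5'→3'): AGTTTATAGCTCCATTATTAGCGAGGACCCCCCAGTTATTCATGCATAGTCAG
Frame +1: CTG ACT ATG CAT GAA TAA CTG GGG GGT CCT CGC TAA TAA TGG AGC TAT AAA — ATG at 7, stop TAA at 16 → 12 nt.
Frame +2: TGA CTA TGC ATG AAT AAC TGG GGG GTC CTC GCT AAT AAT GGA GCT ATA AAC — no ATG→stop ORF.
Frame +3: GAC TAT GCA TGA ATA ACT GGG GGG TCC TCG CTA ATA ATG GAG CTA TAA ACT — ATG at 39, stop TAA at 48 → 12 nt.
Frame -1: AGT TTA TAG CTC CAT TAT TAG CGA GGA CCC CCC AGT TAT TCA TGC ATA GTC — no ATG→stop ORF.
Frame -2: GTT TAT AGC TCC ATT ATT AGC GAG GAC CCC CCA GTT ATT CAT GCA TAG TCA — no ATG→stop ORF.
Frame -3: TTT ATA GCT CCA TTA TTA GCG AGG ACC CCC CAG TTA TTC ATG CAT AGT CAG — no ATG→stop ORF.
Longest: frame +1, positions 7–18, 12 nt = 4 codons = 3 aa. → 12 nucleotides.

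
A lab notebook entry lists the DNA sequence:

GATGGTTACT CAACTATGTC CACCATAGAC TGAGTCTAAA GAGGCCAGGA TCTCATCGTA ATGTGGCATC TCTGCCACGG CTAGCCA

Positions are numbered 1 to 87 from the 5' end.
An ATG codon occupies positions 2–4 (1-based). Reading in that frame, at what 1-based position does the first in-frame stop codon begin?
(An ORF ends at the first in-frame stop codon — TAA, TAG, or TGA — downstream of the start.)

Codons from position 2: ATG (2–4), GTT (5–7), ACT (8–10), CAA (11–13), CTA (14–16), TGT (17–19), CCA (20–22), CCA (23–25), TAG (26–28).
TAG is a stop codon; it begins at position 26.

26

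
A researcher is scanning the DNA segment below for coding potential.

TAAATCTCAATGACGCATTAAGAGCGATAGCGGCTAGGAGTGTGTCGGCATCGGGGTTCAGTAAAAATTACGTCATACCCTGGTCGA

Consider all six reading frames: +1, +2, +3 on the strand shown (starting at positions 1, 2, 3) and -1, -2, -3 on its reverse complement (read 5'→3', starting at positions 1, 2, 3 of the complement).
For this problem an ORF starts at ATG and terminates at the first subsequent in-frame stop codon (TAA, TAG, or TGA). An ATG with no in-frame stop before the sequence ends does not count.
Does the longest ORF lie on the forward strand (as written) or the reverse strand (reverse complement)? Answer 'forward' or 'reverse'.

reverse

Reverse complement (5'→3'): TCGACCAGGGTATGACGTAATTTTTACTGAACCCCGATGCCGACACACTCCTAGCCGCTATCGCTCTTAATGCGTCATTGAGATTTA
Frame +1: TAA ATC TCA ATG ACG CAT TAA GAG CGA TAG CGG CTA GGA GTG TGT CGG CAT CGG GGT TCA GTA AAA ATT ACG TCA TAC CCT GGT CGA — ATG at 10, stop TAA at 19 → 12 nt.
Frame +2: AAA TCT CAA TGA CGC ATT AAG AGC GAT AGC GGC TAG GAG TGT GTC GGC ATC GGG GTT CAG TAA AAA TTA CGT CAT ACC CTG GTC — no ATG→stop ORF.
Frame +3: AAT CTC AAT GAC GCA TTA AGA GCG ATA GCG GCT AGG AGT GTG TCG GCA TCG GGG TTC AGT AAA AAT TAC GTC ATA CCC TGG TCG — no ATG→stop ORF.
Frame -1: TCG ACC AGG GTA TGA CGT AAT TTT TAC TGA ACC CCG ATG CCG ACA CAC TCC TAG CCG CTA TCG CTC TTA ATG CGT CAT TGA GAT TTA — ATG at 37, stop TAG at 52 → 18 nt; ATG at 70, stop TGA at 79 → 12 nt.
Frame -2: CGA CCA GGG TAT GAC GTA ATT TTT ACT GAA CCC CGA TGC CGA CAC ACT CCT AGC CGC TAT CGC TCT TAA TGC GTC ATT GAG ATT — no ATG→stop ORF.
Frame -3: GAC CAG GGT ATG ACG TAA TTT TTA CTG AAC CCC GAT GCC GAC ACA CTC CTA GCC GCT ATC GCT CTT AAT GCG TCA TTG AGA TTT — ATG at 12, stop TAA at 18 → 9 nt.
Forward-strand max 12 nt; reverse-strand max 18 nt. The reverse strand has the longer ORF.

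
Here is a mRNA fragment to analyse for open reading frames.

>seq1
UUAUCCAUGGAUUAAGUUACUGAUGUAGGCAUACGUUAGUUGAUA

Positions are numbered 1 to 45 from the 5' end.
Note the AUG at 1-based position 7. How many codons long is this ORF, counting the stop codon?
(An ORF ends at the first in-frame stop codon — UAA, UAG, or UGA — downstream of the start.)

3

Codons from position 7: AUG (7–9), GAU (10–12), UAA (13–15).
UAA is the first in-frame stop; that's 3 codons including the stop.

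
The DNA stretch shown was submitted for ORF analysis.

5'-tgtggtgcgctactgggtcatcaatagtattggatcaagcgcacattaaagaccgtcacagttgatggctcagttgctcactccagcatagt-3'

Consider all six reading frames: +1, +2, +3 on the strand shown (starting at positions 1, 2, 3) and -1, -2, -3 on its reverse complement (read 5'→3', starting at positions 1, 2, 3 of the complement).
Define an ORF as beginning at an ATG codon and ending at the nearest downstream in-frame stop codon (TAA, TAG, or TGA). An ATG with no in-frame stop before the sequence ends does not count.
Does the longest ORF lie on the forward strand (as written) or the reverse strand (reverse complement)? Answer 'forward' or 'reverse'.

forward

Reverse complement (5'→3'): ACTATGCTGGAGTGAGCAACTGAGCCATCAACTGTGACGGTCTTTAATGTGCGCTTGATCCAATACTATTGATGACCCAGTAGCGCACCACA
Frame +1: TGT GGT GCG CTA CTG GGT CAT CAA TAG TAT TGG ATC AAG CGC ACA TTA AAG ACC GTC ACA GTT GAT GGC TCA GTT GCT CAC TCC AGC ATA — no ATG→stop ORF.
Frame +2: GTG GTG CGC TAC TGG GTC ATC AAT AGT ATT GGA TCA AGC GCA CAT TAA AGA CCG TCA CAG TTG ATG GCT CAG TTG CTC ACT CCA GCA TAG — ATG at 65, stop TAG at 89 → 27 nt.
Frame +3: TGG TGC GCT ACT GGG TCA TCA ATA GTA TTG GAT CAA GCG CAC ATT AAA GAC CGT CAC AGT TGA TGG CTC AGT TGC TCA CTC CAG CAT AGT — no ATG→stop ORF.
Frame -1: ACT ATG CTG GAG TGA GCA ACT GAG CCA TCA ACT GTG ACG GTC TTT AAT GTG CGC TTG ATC CAA TAC TAT TGA TGA CCC AGT AGC GCA CCA — ATG at 4, stop TGA at 13 → 12 nt.
Frame -2: CTA TGC TGG AGT GAG CAA CTG AGC CAT CAA CTG TGA CGG TCT TTA ATG TGC GCT TGA TCC AAT ACT ATT GAT GAC CCA GTA GCG CAC CAC — ATG at 47, stop TGA at 56 → 12 nt.
Frame -3: TAT GCT GGA GTG AGC AAC TGA GCC ATC AAC TGT GAC GGT CTT TAA TGT GCG CTT GAT CCA ATA CTA TTG ATG ACC CAG TAG CGC ACC ACA — ATG at 72, stop TAG at 81 → 12 nt.
Forward-strand max 27 nt; reverse-strand max 12 nt. The forward strand has the longer ORF.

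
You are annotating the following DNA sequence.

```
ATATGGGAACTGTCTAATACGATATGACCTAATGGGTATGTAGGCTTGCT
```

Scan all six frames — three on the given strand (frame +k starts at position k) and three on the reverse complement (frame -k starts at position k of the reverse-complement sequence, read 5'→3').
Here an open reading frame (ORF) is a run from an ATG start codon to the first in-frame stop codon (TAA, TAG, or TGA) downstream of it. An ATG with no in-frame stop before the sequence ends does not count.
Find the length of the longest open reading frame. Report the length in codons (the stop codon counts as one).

Reverse complement (5'→3'): AGCAAGCCTACATACCCATTAGGTCATATCGTATTAGACAGTTCCCATAT
Frame +1: ATA TGG GAA CTG TCT AAT ACG ATA TGA CCT AAT GGG TAT GTA GGC TTG — no ATG→stop ORF.
Frame +2: TAT GGG AAC TGT CTA ATA CGA TAT GAC CTA ATG GGT ATG TAG GCT TGC — ATG at 32, stop TAG at 41 → 12 nt; ATG at 38, stop TAG at 41 → 6 nt.
Frame +3: ATG GGA ACT GTC TAA TAC GAT ATG ACC TAA TGG GTA TGT AGG CTT GCT — ATG at 3, stop TAA at 15 → 15 nt; ATG at 24, stop TAA at 30 → 9 nt.
Frame -1: AGC AAG CCT ACA TAC CCA TTA GGT CAT ATC GTA TTA GAC AGT TCC CAT — no ATG→stop ORF.
Frame -2: GCA AGC CTA CAT ACC CAT TAG GTC ATA TCG TAT TAG ACA GTT CCC ATA — no ATG→stop ORF.
Frame -3: CAA GCC TAC ATA CCC ATT AGG TCA TAT CGT ATT AGA CAG TTC CCA TAT — no ATG→stop ORF.
Longest: frame +3, positions 3–17, 15 nt = 5 codons = 4 aa. → 5 codons.

5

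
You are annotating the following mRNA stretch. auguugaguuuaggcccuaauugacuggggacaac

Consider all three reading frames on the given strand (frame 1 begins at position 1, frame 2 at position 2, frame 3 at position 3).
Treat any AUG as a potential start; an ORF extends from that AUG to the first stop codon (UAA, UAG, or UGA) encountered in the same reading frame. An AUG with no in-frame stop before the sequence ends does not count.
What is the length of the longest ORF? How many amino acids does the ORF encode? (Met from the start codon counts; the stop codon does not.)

Frame 1: AUG UUG AGU UUA GGC CCU AAU UGA CUG GGG ACA — AUG at 1, stop UGA at 22 → 24 nt.
Frame 2: UGU UGA GUU UAG GCC CUA AUU GAC UGG GGA CAA — no AUG→stop ORF.
Frame 3: GUU GAG UUU AGG CCC UAA UUG ACU GGG GAC AAC — no AUG→stop ORF.
Longest: frame 1, positions 1–24, 24 nt = 8 codons = 7 aa. → 7 amino acids.

7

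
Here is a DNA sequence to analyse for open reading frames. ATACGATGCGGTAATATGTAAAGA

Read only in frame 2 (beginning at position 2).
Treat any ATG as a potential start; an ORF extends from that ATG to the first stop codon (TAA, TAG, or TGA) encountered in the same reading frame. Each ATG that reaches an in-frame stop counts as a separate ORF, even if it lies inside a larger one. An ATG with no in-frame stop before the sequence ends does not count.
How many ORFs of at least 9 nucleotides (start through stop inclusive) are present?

Frame 2: TAC GAT GCG GTA ATA TGT AAA — no ATG→stop ORF.
No ORF reaches 9 nucleotides. Count = 0.

0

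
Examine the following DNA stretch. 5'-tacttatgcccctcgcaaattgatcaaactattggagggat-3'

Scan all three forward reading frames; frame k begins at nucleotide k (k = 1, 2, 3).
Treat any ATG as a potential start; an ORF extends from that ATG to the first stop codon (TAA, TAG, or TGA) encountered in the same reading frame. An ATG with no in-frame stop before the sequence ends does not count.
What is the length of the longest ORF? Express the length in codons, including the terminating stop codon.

6

Frame 1: TAC TTA TGC CCC TCG CAA ATT GAT CAA ACT ATT GGA GGG — no ATG→stop ORF.
Frame 2: ACT TAT GCC CCT CGC AAA TTG ATC AAA CTA TTG GAG GGA — no ATG→stop ORF.
Frame 3: CTT ATG CCC CTC GCA AAT TGA TCA AAC TAT TGG AGG GAT — ATG at 6, stop TGA at 21 → 18 nt.
Longest: frame 3, positions 6–23, 18 nt = 6 codons = 5 aa. → 6 codons.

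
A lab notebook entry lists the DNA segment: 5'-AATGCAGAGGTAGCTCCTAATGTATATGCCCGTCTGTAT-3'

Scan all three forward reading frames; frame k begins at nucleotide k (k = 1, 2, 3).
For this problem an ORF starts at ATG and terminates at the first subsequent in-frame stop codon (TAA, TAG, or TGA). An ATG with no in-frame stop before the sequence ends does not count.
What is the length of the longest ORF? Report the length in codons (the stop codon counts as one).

Frame 1: AAT GCA GAG GTA GCT CCT AAT GTA TAT GCC CGT CTG TAT — no ATG→stop ORF.
Frame 2: ATG CAG AGG TAG CTC CTA ATG TAT ATG CCC GTC TGT — ATG at 2, stop TAG at 11 → 12 nt.
Frame 3: TGC AGA GGT AGC TCC TAA TGT ATA TGC CCG TCT GTA — no ATG→stop ORF.
Longest: frame 2, positions 2–13, 12 nt = 4 codons = 3 aa. → 4 codons.

4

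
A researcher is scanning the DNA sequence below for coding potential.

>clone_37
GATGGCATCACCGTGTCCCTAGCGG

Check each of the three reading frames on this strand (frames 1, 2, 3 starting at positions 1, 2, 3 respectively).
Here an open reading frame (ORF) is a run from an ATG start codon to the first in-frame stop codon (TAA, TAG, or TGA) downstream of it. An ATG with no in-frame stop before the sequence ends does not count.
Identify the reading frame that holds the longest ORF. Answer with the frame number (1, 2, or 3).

2

Frame 1: GAT GGC ATC ACC GTG TCC CTA GCG — no ATG→stop ORF.
Frame 2: ATG GCA TCA CCG TGT CCC TAG CGG — ATG at 2, stop TAG at 20 → 21 nt.
Frame 3: TGG CAT CAC CGT GTC CCT AGC — no ATG→stop ORF.
Longest ORF is 21 nt in frame 2 (positions 2–22).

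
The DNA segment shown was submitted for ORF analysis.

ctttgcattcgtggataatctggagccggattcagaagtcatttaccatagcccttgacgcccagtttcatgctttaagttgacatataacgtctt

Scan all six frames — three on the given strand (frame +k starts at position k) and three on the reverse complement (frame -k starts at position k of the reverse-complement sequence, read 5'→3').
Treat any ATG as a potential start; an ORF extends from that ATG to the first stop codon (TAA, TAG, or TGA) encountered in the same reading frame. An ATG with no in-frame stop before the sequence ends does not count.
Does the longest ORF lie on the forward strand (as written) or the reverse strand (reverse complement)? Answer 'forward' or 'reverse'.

reverse

Reverse complement (5'→3'): AAGACGTTATATGTCAACTTAAAGCATGAAACTGGGCGTCAAGGGCTATGGTAAATGACTTCTGAATCCGGCTCCAGATTATCCACGAATGCAAAG
Frame +1: CTT TGC ATT CGT GGA TAA TCT GGA GCC GGA TTC AGA AGT CAT TTA CCA TAG CCC TTG ACG CCC AGT TTC ATG CTT TAA GTT GAC ATA TAA CGT CTT — ATG at 70, stop TAA at 76 → 9 nt.
Frame +2: TTT GCA TTC GTG GAT AAT CTG GAG CCG GAT TCA GAA GTC ATT TAC CAT AGC CCT TGA CGC CCA GTT TCA TGC TTT AAG TTG ACA TAT AAC GTC — no ATG→stop ORF.
Frame +3: TTG CAT TCG TGG ATA ATC TGG AGC CGG ATT CAG AAG TCA TTT ACC ATA GCC CTT GAC GCC CAG TTT CAT GCT TTA AGT TGA CAT ATA ACG TCT — no ATG→stop ORF.
Frame -1: AAG ACG TTA TAT GTC AAC TTA AAG CAT GAA ACT GGG CGT CAA GGG CTA TGG TAA ATG ACT TCT GAA TCC GGC TCC AGA TTA TCC ACG AAT GCA AAG — no ATG→stop ORF.
Frame -2: AGA CGT TAT ATG TCA ACT TAA AGC ATG AAA CTG GGC GTC AAG GGC TAT GGT AAA TGA CTT CTG AAT CCG GCT CCA GAT TAT CCA CGA ATG CAA — ATG at 11, stop TAA at 20 → 12 nt; ATG at 26, stop TGA at 56 → 33 nt.
Frame -3: GAC GTT ATA TGT CAA CTT AAA GCA TGA AAC TGG GCG TCA AGG GCT ATG GTA AAT GAC TTC TGA ATC CGG CTC CAG ATT ATC CAC GAA TGC AAA — ATG at 48, stop TGA at 63 → 18 nt.
Forward-strand max 9 nt; reverse-strand max 33 nt. The reverse strand has the longer ORF.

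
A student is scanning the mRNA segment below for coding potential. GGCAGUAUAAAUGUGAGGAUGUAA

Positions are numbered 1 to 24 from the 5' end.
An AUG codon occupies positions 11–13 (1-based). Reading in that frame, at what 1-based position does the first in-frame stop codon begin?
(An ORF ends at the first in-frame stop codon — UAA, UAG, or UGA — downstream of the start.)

14

Codons from position 11: AUG (11–13), UGA (14–16).
UGA is a stop codon; it begins at position 14.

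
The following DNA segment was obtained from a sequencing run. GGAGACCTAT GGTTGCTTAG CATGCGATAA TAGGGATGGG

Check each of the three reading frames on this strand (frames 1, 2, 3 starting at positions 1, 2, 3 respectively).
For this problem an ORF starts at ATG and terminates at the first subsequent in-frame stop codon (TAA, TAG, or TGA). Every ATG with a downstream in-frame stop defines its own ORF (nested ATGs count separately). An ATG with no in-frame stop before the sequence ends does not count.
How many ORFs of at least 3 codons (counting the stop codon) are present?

2

Frame 1: GGA GAC CTA TGG TTG CTT AGC ATG CGA TAA TAG GGA TGG — ATG at 22, stop TAA at 28 → 9 nt.
Frame 2: GAG ACC TAT GGT TGC TTA GCA TGC GAT AAT AGG GAT GGG — no ATG→stop ORF.
Frame 3: AGA CCT ATG GTT GCT TAG CAT GCG ATA ATA GGG ATG — ATG at 9, stop TAG at 18 → 12 nt.
ORFs ≥ 3 codons: frame 1 22–30 (3 codons), frame 3 9–20 (4 codons). Count = 2.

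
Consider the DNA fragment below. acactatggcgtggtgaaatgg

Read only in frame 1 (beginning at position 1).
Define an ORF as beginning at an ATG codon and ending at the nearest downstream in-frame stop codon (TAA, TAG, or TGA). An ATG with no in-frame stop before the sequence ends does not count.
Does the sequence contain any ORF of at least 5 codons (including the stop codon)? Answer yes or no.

Frame 1: ACA CTA TGG CGT GGT GAA ATG — no ATG→stop ORF.
Largest ORF found is 0 codons < 5, so no.

no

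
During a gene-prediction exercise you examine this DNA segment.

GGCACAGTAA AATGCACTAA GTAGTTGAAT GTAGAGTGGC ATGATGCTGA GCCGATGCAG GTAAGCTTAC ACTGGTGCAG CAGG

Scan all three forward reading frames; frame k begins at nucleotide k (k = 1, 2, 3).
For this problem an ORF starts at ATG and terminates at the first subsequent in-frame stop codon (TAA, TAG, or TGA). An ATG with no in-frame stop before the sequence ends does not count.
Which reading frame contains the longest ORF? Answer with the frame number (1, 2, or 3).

2

Frame 1: GGC ACA GTA AAA TGC ACT AAG TAG TTG AAT GTA GAG TGG CAT GAT GCT GAG CCG ATG CAG GTA AGC TTA CAC TGG TGC AGC AGG — no ATG→stop ORF.
Frame 2: GCA CAG TAA AAT GCA CTA AGT AGT TGA ATG TAG AGT GGC ATG ATG CTG AGC CGA TGC AGG TAA GCT TAC ACT GGT GCA GCA — ATG at 29, stop TAG at 32 → 6 nt; ATG at 41, stop TAA at 62 → 24 nt; ATG at 44, stop TAA at 62 → 21 nt.
Frame 3: CAC AGT AAA ATG CAC TAA GTA GTT GAA TGT AGA GTG GCA TGA TGC TGA GCC GAT GCA GGT AAG CTT ACA CTG GTG CAG CAG — ATG at 12, stop TAA at 18 → 9 nt.
Longest ORF is 24 nt in frame 2 (positions 41–64).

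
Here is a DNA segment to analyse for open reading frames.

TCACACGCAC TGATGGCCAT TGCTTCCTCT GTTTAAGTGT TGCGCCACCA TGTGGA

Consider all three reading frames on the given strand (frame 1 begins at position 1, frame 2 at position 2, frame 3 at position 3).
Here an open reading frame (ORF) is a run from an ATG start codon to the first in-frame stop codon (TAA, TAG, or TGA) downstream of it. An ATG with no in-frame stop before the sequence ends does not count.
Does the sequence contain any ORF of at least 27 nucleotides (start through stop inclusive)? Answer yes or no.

no

Frame 1: TCA CAC GCA CTG ATG GCC ATT GCT TCC TCT GTT TAA GTG TTG CGC CAC CAT GTG — ATG at 13, stop TAA at 34 → 24 nt.
Frame 2: CAC ACG CAC TGA TGG CCA TTG CTT CCT CTG TTT AAG TGT TGC GCC ACC ATG TGG — no ATG→stop ORF.
Frame 3: ACA CGC ACT GAT GGC CAT TGC TTC CTC TGT TTA AGT GTT GCG CCA CCA TGT GGA — no ATG→stop ORF.
Largest ORF found is 24 nucleotides < 27, so no.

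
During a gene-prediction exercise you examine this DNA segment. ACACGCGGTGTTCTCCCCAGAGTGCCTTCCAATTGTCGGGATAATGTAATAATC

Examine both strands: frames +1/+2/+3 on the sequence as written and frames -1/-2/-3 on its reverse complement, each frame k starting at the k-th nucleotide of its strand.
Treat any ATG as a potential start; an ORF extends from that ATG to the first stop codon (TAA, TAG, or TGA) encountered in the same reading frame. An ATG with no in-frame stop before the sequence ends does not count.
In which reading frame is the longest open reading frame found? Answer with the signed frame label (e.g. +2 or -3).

+2

Reverse complement (5'→3'): GATTATTACATTATCCCGACAATTGGAAGGCACTCTGGGGAGAACACCGCGTGT
Frame +1: ACA CGC GGT GTT CTC CCC AGA GTG CCT TCC AAT TGT CGG GAT AAT GTA ATA ATC — no ATG→stop ORF.
Frame +2: CAC GCG GTG TTC TCC CCA GAG TGC CTT CCA ATT GTC GGG ATA ATG TAA TAA — ATG at 44, stop TAA at 47 → 6 nt.
Frame +3: ACG CGG TGT TCT CCC CAG AGT GCC TTC CAA TTG TCG GGA TAA TGT AAT AAT — no ATG→stop ORF.
Frame -1: GAT TAT TAC ATT ATC CCG ACA ATT GGA AGG CAC TCT GGG GAG AAC ACC GCG TGT — no ATG→stop ORF.
Frame -2: ATT ATT ACA TTA TCC CGA CAA TTG GAA GGC ACT CTG GGG AGA ACA CCG CGT — no ATG→stop ORF.
Frame -3: TTA TTA CAT TAT CCC GAC AAT TGG AAG GCA CTC TGG GGA GAA CAC CGC GTG — no ATG→stop ORF.
Longest ORF is 6 nt in frame +2 (positions 44–49).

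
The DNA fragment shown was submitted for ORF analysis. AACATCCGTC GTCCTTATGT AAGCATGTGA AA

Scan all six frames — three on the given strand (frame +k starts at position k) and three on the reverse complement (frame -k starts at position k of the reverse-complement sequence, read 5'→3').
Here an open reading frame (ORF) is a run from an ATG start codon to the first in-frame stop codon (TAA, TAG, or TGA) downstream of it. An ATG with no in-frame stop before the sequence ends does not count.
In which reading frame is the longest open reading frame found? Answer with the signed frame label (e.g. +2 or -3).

Reverse complement (5'→3'): TTTCACATGCTTACATAAGGACGACGGATGTT
Frame +1: AAC ATC CGT CGT CCT TAT GTA AGC ATG TGA — ATG at 25, stop TGA at 28 → 6 nt.
Frame +2: ACA TCC GTC GTC CTT ATG TAA GCA TGT GAA — ATG at 17, stop TAA at 20 → 6 nt.
Frame +3: CAT CCG TCG TCC TTA TGT AAG CAT GTG AAA — no ATG→stop ORF.
Frame -1: TTT CAC ATG CTT ACA TAA GGA CGA CGG ATG — ATG at 7, stop TAA at 16 → 12 nt.
Frame -2: TTC ACA TGC TTA CAT AAG GAC GAC GGA TGT — no ATG→stop ORF.
Frame -3: TCA CAT GCT TAC ATA AGG ACG ACG GAT GTT — no ATG→stop ORF.
Longest ORF is 12 nt in frame -1 (positions 7–18).

-1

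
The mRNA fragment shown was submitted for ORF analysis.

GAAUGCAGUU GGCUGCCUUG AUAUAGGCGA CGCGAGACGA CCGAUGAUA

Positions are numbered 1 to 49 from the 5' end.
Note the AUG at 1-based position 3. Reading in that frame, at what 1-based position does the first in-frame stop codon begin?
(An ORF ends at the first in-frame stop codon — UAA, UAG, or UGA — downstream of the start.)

24

Codons from position 3: AUG (3–5), CAG (6–8), UUG (9–11), GCU (12–14), GCC (15–17), UUG (18–20), AUA (21–23), UAG (24–26).
UAG is a stop codon; it begins at position 24.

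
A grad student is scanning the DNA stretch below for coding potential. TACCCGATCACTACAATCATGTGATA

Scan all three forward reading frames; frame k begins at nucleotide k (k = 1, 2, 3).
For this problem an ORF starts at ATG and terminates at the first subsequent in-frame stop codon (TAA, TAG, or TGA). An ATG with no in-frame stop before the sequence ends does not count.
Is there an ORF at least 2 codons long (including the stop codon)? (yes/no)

Frame 1: TAC CCG ATC ACT ACA ATC ATG TGA — ATG at 19, stop TGA at 22 → 6 nt.
Frame 2: ACC CGA TCA CTA CAA TCA TGT GAT — no ATG→stop ORF.
Frame 3: CCC GAT CAC TAC AAT CAT GTG ATA — no ATG→stop ORF.
Frame 1 has an ORF of 2 codons (positions 19–24) ≥ 2, so yes.

yes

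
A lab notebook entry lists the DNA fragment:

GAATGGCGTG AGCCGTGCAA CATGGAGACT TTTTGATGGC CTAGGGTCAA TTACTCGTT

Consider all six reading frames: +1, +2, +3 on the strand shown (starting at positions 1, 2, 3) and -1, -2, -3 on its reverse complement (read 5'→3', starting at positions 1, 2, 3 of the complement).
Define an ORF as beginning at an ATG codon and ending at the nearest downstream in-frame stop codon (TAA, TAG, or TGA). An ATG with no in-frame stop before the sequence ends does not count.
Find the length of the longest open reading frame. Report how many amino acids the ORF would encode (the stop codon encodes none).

4

Reverse complement (5'→3'): AACGAGTAATTGACCCTAGGCCATCAAAAAGTCTCCATGTTGCACGGCTCACGCCATTC
Frame +1: GAA TGG CGT GAG CCG TGC AAC ATG GAG ACT TTT TGA TGG CCT AGG GTC AAT TAC TCG — ATG at 22, stop TGA at 34 → 15 nt.
Frame +2: AAT GGC GTG AGC CGT GCA ACA TGG AGA CTT TTT GAT GGC CTA GGG TCA ATT ACT CGT — no ATG→stop ORF.
Frame +3: ATG GCG TGA GCC GTG CAA CAT GGA GAC TTT TTG ATG GCC TAG GGT CAA TTA CTC GTT — ATG at 3, stop TGA at 9 → 9 nt; ATG at 36, stop TAG at 42 → 9 nt.
Frame -1: AAC GAG TAA TTG ACC CTA GGC CAT CAA AAA GTC TCC ATG TTG CAC GGC TCA CGC CAT — no ATG→stop ORF.
Frame -2: ACG AGT AAT TGA CCC TAG GCC ATC AAA AAG TCT CCA TGT TGC ACG GCT CAC GCC ATT — no ATG→stop ORF.
Frame -3: CGA GTA ATT GAC CCT AGG CCA TCA AAA AGT CTC CAT GTT GCA CGG CTC ACG CCA TTC — no ATG→stop ORF.
Longest: frame +1, positions 22–36, 15 nt = 5 codons = 4 aa. → 4 amino acids.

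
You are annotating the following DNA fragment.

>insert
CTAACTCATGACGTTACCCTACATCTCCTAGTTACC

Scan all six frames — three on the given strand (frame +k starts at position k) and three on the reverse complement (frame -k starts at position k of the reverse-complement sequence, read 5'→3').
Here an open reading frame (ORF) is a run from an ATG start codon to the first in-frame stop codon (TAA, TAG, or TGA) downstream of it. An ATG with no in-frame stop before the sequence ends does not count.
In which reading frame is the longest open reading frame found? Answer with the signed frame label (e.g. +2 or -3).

+2

Reverse complement (5'→3'): GGTAACTAGGAGATGTAGGGTAACGTCATGAGTTAG
Frame +1: CTA ACT CAT GAC GTT ACC CTA CAT CTC CTA GTT ACC — no ATG→stop ORF.
Frame +2: TAA CTC ATG ACG TTA CCC TAC ATC TCC TAG TTA — ATG at 8, stop TAG at 29 → 24 nt.
Frame +3: AAC TCA TGA CGT TAC CCT ACA TCT CCT AGT TAC — no ATG→stop ORF.
Frame -1: GGT AAC TAG GAG ATG TAG GGT AAC GTC ATG AGT TAG — ATG at 13, stop TAG at 16 → 6 nt; ATG at 28, stop TAG at 34 → 9 nt.
Frame -2: GTA ACT AGG AGA TGT AGG GTA ACG TCA TGA GTT — no ATG→stop ORF.
Frame -3: TAA CTA GGA GAT GTA GGG TAA CGT CAT GAG TTA — no ATG→stop ORF.
Longest ORF is 24 nt in frame +2 (positions 8–31).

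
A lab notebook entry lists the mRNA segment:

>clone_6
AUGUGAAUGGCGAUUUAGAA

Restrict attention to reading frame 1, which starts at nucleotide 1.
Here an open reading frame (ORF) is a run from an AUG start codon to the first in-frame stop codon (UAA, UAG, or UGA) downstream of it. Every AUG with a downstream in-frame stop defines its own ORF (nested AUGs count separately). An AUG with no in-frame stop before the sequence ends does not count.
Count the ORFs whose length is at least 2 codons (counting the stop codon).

2

Frame 1: AUG UGA AUG GCG AUU UAG — AUG at 1, stop UGA at 4 → 6 nt; AUG at 7, stop UAG at 16 → 12 nt.
ORFs ≥ 2 codons: frame 1 1–6 (2 codons), frame 1 7–18 (4 codons). Count = 2.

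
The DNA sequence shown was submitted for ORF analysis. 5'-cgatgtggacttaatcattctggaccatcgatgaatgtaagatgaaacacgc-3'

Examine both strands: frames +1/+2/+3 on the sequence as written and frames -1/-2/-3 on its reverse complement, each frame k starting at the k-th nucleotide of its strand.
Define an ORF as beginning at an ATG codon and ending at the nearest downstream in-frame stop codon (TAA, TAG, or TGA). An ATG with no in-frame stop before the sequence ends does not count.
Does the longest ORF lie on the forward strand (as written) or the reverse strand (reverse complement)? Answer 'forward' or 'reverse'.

reverse

Reverse complement (5'→3'): GCGTGTTTCATCTTACATTCATCGATGGTCCAGAATGATTAAGTCCACATCG
Frame +1: CGA TGT GGA CTT AAT CAT TCT GGA CCA TCG ATG AAT GTA AGA TGA AAC ACG — ATG at 31, stop TGA at 43 → 15 nt.
Frame +2: GAT GTG GAC TTA ATC ATT CTG GAC CAT CGA TGA ATG TAA GAT GAA ACA CGC — ATG at 35, stop TAA at 38 → 6 nt.
Frame +3: ATG TGG ACT TAA TCA TTC TGG ACC ATC GAT GAA TGT AAG ATG AAA CAC — ATG at 3, stop TAA at 12 → 12 nt.
Frame -1: GCG TGT TTC ATC TTA CAT TCA TCG ATG GTC CAG AAT GAT TAA GTC CAC ATC — ATG at 25, stop TAA at 40 → 18 nt.
Frame -2: CGT GTT TCA TCT TAC ATT CAT CGA TGG TCC AGA ATG ATT AAG TCC ACA TCG — no ATG→stop ORF.
Frame -3: GTG TTT CAT CTT ACA TTC ATC GAT GGT CCA GAA TGA TTA AGT CCA CAT — no ATG→stop ORF.
Forward-strand max 15 nt; reverse-strand max 18 nt. The reverse strand has the longer ORF.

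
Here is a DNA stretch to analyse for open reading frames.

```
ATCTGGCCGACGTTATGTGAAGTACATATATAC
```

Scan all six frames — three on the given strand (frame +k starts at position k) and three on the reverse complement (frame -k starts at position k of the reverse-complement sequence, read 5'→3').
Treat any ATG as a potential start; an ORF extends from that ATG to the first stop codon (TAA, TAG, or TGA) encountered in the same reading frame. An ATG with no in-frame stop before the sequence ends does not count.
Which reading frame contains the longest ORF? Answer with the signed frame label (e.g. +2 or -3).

-1

Reverse complement (5'→3'): GTATATATGTACTTCACATAACGTCGGCCAGAT
Frame +1: ATC TGG CCG ACG TTA TGT GAA GTA CAT ATA TAC — no ATG→stop ORF.
Frame +2: TCT GGC CGA CGT TAT GTG AAG TAC ATA TAT — no ATG→stop ORF.
Frame +3: CTG GCC GAC GTT ATG TGA AGT ACA TAT ATA — ATG at 15, stop TGA at 18 → 6 nt.
Frame -1: GTA TAT ATG TAC TTC ACA TAA CGT CGG CCA GAT — ATG at 7, stop TAA at 19 → 15 nt.
Frame -2: TAT ATA TGT ACT TCA CAT AAC GTC GGC CAG — no ATG→stop ORF.
Frame -3: ATA TAT GTA CTT CAC ATA ACG TCG GCC AGA — no ATG→stop ORF.
Longest ORF is 15 nt in frame -1 (positions 7–21).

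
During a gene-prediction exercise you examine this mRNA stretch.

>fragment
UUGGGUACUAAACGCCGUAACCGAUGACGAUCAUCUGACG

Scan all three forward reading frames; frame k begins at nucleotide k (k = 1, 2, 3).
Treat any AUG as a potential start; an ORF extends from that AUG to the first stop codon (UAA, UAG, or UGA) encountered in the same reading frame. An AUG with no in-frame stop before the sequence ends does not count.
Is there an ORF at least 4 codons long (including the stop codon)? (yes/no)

yes

Frame 1: UUG GGU ACU AAA CGC CGU AAC CGA UGA CGA UCA UCU GAC — no AUG→stop ORF.
Frame 2: UGG GUA CUA AAC GCC GUA ACC GAU GAC GAU CAU CUG ACG — no AUG→stop ORF.
Frame 3: GGG UAC UAA ACG CCG UAA CCG AUG ACG AUC AUC UGA — AUG at 24, stop UGA at 36 → 15 nt.
Frame 3 has an ORF of 5 codons (positions 24–38) ≥ 4, so yes.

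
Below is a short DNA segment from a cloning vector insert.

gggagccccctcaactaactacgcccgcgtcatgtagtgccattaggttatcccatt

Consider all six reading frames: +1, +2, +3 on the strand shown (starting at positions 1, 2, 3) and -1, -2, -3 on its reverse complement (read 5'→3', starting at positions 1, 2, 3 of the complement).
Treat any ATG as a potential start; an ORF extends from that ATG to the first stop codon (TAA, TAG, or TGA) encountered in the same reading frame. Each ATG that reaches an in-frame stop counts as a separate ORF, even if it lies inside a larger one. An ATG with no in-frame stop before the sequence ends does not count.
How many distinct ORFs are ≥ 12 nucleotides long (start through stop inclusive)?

2

Reverse complement (5'→3'): AATGGGATAACCTAATGGCACTACATGACGCGGGCGTAGTTAGTTGAGGGGGCTCCC
Frame +1: GGG AGC CCC CTC AAC TAA CTA CGC CCG CGT CAT GTA GTG CCA TTA GGT TAT CCC ATT — no ATG→stop ORF.
Frame +2: GGA GCC CCC TCA ACT AAC TAC GCC CGC GTC ATG TAG TGC CAT TAG GTT ATC CCA — ATG at 32, stop TAG at 35 → 6 nt.
Frame +3: GAG CCC CCT CAA CTA ACT ACG CCC GCG TCA TGT AGT GCC ATT AGG TTA TCC CAT — no ATG→stop ORF.
Frame -1: AAT GGG ATA ACC TAA TGG CAC TAC ATG ACG CGG GCG TAG TTA GTT GAG GGG GCT CCC — ATG at 25, stop TAG at 37 → 15 nt.
Frame -2: ATG GGA TAA CCT AAT GGC ACT ACA TGA CGC GGG CGT AGT TAG TTG AGG GGG CTC — ATG at 2, stop TAA at 8 → 9 nt.
Frame -3: TGG GAT AAC CTA ATG GCA CTA CAT GAC GCG GGC GTA GTT AGT TGA GGG GGC TCC — ATG at 15, stop TGA at 45 → 33 nt.
ORFs ≥ 12 nucleotides: frame -1 25–39 (15 nucleotides), frame -3 15–47 (33 nucleotides). Count = 2.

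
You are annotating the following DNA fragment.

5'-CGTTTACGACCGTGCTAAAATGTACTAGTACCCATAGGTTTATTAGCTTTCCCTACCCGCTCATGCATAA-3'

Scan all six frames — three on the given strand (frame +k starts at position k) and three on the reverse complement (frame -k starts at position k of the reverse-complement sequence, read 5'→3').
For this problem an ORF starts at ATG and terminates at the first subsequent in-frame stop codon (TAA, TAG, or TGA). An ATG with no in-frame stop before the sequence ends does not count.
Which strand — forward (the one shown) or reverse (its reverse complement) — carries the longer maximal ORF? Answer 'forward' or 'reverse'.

Reverse complement (5'→3'): TTATGCATGAGCGGGTAGGGAAAGCTAATAAACCTATGGGTACTAGTACATTTTAGCACGGTCGTAAACG
Frame +1: CGT TTA CGA CCG TGC TAA AAT GTA CTA GTA CCC ATA GGT TTA TTA GCT TTC CCT ACC CGC TCA TGC ATA — no ATG→stop ORF.
Frame +2: GTT TAC GAC CGT GCT AAA ATG TAC TAG TAC CCA TAG GTT TAT TAG CTT TCC CTA CCC GCT CAT GCA TAA — ATG at 20, stop TAG at 26 → 9 nt.
Frame +3: TTT ACG ACC GTG CTA AAA TGT ACT AGT ACC CAT AGG TTT ATT AGC TTT CCC TAC CCG CTC ATG CAT — no ATG→stop ORF.
Frame -1: TTA TGC ATG AGC GGG TAG GGA AAG CTA ATA AAC CTA TGG GTA CTA GTA CAT TTT AGC ACG GTC GTA AAC — ATG at 7, stop TAG at 16 → 12 nt.
Frame -2: TAT GCA TGA GCG GGT AGG GAA AGC TAA TAA ACC TAT GGG TAC TAG TAC ATT TTA GCA CGG TCG TAA ACG — no ATG→stop ORF.
Frame -3: ATG CAT GAG CGG GTA GGG AAA GCT AAT AAA CCT ATG GGT ACT AGT ACA TTT TAG CAC GGT CGT AAA — ATG at 3, stop TAG at 54 → 54 nt; ATG at 36, stop TAG at 54 → 21 nt.
Forward-strand max 9 nt; reverse-strand max 54 nt. The reverse strand has the longer ORF.

reverse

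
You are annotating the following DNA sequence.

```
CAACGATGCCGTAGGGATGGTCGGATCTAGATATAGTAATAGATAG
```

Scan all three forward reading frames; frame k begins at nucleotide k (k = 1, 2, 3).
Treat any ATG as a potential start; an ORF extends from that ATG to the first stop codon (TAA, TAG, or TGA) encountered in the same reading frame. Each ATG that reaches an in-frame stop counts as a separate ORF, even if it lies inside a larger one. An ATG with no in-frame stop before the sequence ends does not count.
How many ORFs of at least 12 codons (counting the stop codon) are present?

0

Frame 1: CAA CGA TGC CGT AGG GAT GGT CGG ATC TAG ATA TAG TAA TAG ATA — no ATG→stop ORF.
Frame 2: AAC GAT GCC GTA GGG ATG GTC GGA TCT AGA TAT AGT AAT AGA TAG — ATG at 17, stop TAG at 44 → 30 nt.
Frame 3: ACG ATG CCG TAG GGA TGG TCG GAT CTA GAT ATA GTA ATA GAT — ATG at 6, stop TAG at 12 → 9 nt.
No ORF reaches 12 codons. Count = 0.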